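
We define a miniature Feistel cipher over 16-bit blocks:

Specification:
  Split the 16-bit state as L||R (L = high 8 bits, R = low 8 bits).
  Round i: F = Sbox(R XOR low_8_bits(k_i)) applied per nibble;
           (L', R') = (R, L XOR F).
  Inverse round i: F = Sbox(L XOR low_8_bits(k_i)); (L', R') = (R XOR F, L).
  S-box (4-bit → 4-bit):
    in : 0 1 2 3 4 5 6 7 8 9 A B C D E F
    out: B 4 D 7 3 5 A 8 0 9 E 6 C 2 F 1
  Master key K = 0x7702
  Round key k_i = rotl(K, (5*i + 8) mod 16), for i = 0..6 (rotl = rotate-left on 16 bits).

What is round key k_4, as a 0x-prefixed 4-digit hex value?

0x2770

K = 0x7702
k_0 = rotl(K, (5*0+8) mod 16) = rotl(K, 8) = 0x0277
k_1 = rotl(K, (5*1+8) mod 16) = rotl(K, 13) = 0x4EE0
k_2 = rotl(K, (5*2+8) mod 16) = rotl(K, 2) = 0xDC09
k_3 = rotl(K, (5*3+8) mod 16) = rotl(K, 7) = 0x813B
k_4 = rotl(K, (5*4+8) mod 16) = rotl(K, 12) = 0x2770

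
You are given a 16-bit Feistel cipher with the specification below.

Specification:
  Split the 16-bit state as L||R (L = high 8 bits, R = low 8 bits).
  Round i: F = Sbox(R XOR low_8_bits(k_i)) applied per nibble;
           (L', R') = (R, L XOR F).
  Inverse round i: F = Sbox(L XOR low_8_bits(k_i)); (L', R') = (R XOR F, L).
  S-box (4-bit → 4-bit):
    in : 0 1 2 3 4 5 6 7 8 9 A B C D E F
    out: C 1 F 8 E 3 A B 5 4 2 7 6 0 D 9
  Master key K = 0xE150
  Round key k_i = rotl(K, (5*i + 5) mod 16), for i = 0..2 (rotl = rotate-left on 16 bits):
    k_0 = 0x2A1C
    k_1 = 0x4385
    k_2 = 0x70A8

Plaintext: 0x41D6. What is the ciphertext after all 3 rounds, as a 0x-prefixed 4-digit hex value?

s_0 = plaintext = 0x41D6
s_1 = Round(s_0, k_0) = 0xD623
s_2 = Round(s_1, k_1) = 0x23FC
s_3 = Round(s_2, k_2) = 0xFC1D

0xFC1D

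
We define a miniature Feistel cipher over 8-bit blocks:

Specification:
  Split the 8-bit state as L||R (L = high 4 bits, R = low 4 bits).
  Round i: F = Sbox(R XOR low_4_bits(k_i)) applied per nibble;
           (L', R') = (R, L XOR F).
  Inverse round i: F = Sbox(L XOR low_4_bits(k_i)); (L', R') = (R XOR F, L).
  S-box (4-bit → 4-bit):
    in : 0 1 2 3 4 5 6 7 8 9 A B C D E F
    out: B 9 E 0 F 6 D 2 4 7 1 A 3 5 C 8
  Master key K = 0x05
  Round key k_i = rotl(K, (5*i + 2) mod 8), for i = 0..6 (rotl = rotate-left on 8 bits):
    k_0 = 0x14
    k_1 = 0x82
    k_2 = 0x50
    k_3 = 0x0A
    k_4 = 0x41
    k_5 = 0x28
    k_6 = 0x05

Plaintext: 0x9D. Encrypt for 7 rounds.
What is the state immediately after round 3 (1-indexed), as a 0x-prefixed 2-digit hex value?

s_0 = plaintext = 0x9D
s_1 = Round(s_0, k_0) = 0xDE
s_2 = Round(s_1, k_1) = 0xEE
s_3 = Round(s_2, k_2) = 0xE2
s_4 = Round(s_3, k_3) = 0x2A
s_5 = Round(s_4, k_4) = 0xA8
s_6 = Round(s_5, k_5) = 0x81
s_7 = Round(s_6, k_6) = 0x17

0xE2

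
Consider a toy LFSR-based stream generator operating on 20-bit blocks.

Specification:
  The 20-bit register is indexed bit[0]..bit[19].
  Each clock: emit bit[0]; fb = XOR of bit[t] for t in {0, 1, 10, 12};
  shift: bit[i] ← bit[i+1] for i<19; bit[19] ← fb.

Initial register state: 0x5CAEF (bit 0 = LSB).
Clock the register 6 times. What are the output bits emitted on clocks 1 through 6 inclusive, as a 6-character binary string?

111101

reg_0 = 0x5CAEF
clock 1: out=1, reg = 0x2E577
clock 2: out=1, reg = 0x972BB
clock 3: out=1, reg = 0xCB95D
clock 4: out=1, reg = 0x65CAE
clock 5: out=0, reg = 0xB2E57
clock 6: out=1, reg = 0xD972B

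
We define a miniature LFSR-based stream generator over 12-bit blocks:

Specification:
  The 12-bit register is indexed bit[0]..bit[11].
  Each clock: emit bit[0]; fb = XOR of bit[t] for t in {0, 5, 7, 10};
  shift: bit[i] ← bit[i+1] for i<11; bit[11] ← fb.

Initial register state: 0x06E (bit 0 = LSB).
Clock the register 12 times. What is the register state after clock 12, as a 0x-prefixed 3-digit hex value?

reg_0 = 0x06E
clock 1: out=0, reg = 0x837
clock 2: out=1, reg = 0x41B
clock 3: out=1, reg = 0x20D
clock 4: out=1, reg = 0x906
clock 5: out=0, reg = 0x483
clock 6: out=1, reg = 0xA41
clock 7: out=1, reg = 0xD20
clock 8: out=0, reg = 0x690
clock 9: out=0, reg = 0x348
clock 10: out=0, reg = 0x1A4
clock 11: out=0, reg = 0x0D2
clock 12: out=0, reg = 0x869

0x869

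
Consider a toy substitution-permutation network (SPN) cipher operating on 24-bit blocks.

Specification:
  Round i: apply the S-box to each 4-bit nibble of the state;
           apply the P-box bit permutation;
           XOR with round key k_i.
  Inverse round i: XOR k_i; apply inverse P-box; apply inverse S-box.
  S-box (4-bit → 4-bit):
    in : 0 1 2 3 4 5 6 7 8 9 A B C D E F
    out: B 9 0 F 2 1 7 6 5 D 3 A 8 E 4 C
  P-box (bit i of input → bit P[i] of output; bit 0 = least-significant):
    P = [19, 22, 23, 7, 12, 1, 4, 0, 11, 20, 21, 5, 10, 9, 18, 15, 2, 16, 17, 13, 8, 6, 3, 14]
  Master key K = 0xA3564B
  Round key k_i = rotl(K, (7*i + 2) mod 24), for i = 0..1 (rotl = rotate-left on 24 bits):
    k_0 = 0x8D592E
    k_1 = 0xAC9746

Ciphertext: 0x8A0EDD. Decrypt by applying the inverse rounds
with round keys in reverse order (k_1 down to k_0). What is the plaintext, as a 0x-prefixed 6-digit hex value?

0x5DC272

s_0 = ciphertext = 0x8A0EDD
s_1 = InvRound(s_0, k_1) = 0x8EF83C
s_2 = InvRound(s_1, k_0) = 0x5DC272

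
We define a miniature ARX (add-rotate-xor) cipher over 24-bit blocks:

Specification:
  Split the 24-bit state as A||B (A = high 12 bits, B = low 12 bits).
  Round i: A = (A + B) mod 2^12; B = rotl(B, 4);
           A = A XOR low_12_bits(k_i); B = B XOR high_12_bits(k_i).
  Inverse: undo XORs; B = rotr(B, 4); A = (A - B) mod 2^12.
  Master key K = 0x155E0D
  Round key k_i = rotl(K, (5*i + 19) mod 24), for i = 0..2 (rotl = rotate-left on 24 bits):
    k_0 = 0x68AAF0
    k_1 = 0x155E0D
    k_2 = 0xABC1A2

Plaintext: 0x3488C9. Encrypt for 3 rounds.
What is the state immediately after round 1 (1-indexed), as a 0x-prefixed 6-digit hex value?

0x6E1A12

s_0 = plaintext = 0x3488C9
s_1 = Round(s_0, k_0) = 0x6E1A12
s_2 = Round(s_1, k_1) = 0xEFE07F
s_3 = Round(s_2, k_2) = 0xEDFD4C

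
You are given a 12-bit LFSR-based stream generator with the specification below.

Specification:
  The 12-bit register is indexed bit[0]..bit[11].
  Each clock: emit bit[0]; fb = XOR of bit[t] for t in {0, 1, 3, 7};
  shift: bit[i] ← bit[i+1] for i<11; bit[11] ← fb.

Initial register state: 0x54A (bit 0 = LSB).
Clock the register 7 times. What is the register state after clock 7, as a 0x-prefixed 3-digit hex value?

0x98A

reg_0 = 0x54A
clock 1: out=0, reg = 0x2A5
clock 2: out=1, reg = 0x152
clock 3: out=0, reg = 0x8A9
clock 4: out=1, reg = 0xC54
clock 5: out=0, reg = 0x62A
clock 6: out=0, reg = 0x315
clock 7: out=1, reg = 0x98A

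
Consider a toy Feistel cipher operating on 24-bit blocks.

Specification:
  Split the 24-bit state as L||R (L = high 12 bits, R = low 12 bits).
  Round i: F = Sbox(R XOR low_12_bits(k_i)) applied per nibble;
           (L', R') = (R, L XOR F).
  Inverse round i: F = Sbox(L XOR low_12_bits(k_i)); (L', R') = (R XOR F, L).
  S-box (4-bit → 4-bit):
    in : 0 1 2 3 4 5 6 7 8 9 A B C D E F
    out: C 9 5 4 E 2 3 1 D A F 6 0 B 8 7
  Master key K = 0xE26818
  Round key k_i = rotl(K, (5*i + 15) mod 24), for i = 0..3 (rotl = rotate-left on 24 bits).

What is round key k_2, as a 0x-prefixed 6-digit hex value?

0xC4D031

K = 0xE26818
k_0 = rotl(K, (5*0+15) mod 24) = rotl(K, 15) = 0x0C7134
k_1 = rotl(K, (5*1+15) mod 24) = rotl(K, 20) = 0x8E2681
k_2 = rotl(K, (5*2+15) mod 24) = rotl(K, 1) = 0xC4D031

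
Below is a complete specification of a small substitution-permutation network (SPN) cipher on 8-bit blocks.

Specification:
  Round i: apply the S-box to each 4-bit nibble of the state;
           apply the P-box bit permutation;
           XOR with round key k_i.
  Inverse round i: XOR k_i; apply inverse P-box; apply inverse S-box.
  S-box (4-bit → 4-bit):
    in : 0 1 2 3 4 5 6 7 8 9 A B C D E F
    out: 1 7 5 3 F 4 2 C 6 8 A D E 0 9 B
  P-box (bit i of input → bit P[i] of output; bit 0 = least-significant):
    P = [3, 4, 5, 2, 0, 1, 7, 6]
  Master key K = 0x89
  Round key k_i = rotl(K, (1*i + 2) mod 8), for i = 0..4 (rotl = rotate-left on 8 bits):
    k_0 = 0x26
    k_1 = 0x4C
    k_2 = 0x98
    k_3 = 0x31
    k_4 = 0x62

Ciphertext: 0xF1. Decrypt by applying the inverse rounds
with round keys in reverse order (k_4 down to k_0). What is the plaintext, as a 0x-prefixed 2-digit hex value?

s_0 = ciphertext = 0xF1
s_1 = InvRound(s_0, k_4) = 0x16
s_2 = InvRound(s_1, k_3) = 0x37
s_3 = InvRound(s_2, k_2) = 0x1B
s_4 = InvRound(s_3, k_1) = 0xFA
s_5 = InvRound(s_4, k_0) = 0x7F

0x7F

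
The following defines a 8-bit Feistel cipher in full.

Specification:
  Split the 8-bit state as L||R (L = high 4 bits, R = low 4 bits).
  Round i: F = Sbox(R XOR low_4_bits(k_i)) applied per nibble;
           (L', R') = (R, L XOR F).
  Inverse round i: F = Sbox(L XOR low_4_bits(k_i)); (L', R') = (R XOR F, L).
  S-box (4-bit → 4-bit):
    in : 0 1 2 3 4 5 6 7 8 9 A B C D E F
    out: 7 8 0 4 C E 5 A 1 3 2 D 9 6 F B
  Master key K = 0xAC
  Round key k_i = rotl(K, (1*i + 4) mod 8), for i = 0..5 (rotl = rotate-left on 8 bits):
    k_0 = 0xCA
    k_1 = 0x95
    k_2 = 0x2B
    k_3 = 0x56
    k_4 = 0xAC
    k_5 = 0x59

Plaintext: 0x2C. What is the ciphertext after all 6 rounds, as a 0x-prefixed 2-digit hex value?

s_0 = plaintext = 0x2C
s_1 = Round(s_0, k_0) = 0xC7
s_2 = Round(s_1, k_1) = 0x7C
s_3 = Round(s_2, k_2) = 0xCD
s_4 = Round(s_3, k_3) = 0xD1
s_5 = Round(s_4, k_4) = 0x1B
s_6 = Round(s_5, k_5) = 0xB1

0xB1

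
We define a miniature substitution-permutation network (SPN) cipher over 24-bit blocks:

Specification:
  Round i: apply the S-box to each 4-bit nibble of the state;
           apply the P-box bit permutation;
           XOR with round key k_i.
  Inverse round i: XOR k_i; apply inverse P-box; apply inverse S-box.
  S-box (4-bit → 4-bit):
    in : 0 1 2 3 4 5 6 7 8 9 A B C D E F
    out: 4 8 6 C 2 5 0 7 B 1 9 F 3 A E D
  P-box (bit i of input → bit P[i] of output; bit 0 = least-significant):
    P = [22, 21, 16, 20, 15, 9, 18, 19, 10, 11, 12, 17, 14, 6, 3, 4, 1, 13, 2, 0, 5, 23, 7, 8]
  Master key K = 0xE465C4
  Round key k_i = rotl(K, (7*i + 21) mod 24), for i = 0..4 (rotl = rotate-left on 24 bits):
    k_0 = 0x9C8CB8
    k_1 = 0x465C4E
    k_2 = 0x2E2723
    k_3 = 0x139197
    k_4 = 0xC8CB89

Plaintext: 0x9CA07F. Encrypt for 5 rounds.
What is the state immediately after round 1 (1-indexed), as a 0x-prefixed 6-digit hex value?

s_0 = plaintext = 0x9CA07F
s_1 = Round(s_0, k_0) = 0xC97E8A
s_2 = Round(s_1, k_1) = 0x9C8624
s_3 = Round(s_2, k_2) = 0x0A4551
s_4 = Round(s_3, k_3) = 0x070554
s_5 = Round(s_4, k_4) = 0xEC7F07

0xC97E8A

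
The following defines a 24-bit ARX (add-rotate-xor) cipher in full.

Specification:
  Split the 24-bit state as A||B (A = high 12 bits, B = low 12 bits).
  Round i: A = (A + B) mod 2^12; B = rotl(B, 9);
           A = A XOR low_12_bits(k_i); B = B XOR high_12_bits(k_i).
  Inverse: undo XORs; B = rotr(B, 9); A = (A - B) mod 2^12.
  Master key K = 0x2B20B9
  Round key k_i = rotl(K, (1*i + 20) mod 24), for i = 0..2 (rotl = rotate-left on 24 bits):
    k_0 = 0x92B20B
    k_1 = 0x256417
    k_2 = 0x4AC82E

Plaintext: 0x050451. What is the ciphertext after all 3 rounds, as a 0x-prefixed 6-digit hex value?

s_0 = plaintext = 0x050451
s_1 = Round(s_0, k_0) = 0x6AABA1
s_2 = Round(s_1, k_1) = 0x65C122
s_3 = Round(s_2, k_2) = 0xF50088

0xF50088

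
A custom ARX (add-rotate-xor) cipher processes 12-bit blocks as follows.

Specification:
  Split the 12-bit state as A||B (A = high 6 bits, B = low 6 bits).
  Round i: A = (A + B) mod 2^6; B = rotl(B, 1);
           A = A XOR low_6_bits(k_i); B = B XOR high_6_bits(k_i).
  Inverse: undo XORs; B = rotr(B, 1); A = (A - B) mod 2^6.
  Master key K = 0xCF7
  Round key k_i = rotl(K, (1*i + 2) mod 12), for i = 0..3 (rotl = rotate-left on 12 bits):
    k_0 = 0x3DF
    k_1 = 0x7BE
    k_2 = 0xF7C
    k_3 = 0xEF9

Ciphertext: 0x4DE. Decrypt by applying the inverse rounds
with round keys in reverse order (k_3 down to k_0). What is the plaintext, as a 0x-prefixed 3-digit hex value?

0xFF9

s_0 = ciphertext = 0x4DE
s_1 = InvRound(s_0, k_3) = 0xE32
s_2 = InvRound(s_1, k_2) = 0x767
s_3 = InvRound(s_2, k_1) = 0x9FC
s_4 = InvRound(s_3, k_0) = 0xFF9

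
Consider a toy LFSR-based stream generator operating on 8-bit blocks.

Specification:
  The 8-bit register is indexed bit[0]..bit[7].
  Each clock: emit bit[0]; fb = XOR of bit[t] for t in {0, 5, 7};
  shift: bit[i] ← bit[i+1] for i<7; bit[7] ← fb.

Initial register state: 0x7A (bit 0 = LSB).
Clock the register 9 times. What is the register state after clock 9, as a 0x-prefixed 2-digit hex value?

0x3F

reg_0 = 0x7A
clock 1: out=0, reg = 0xBD
clock 2: out=1, reg = 0xDE
clock 3: out=0, reg = 0xEF
clock 4: out=1, reg = 0xF7
clock 5: out=1, reg = 0xFB
clock 6: out=1, reg = 0xFD
clock 7: out=1, reg = 0xFE
clock 8: out=0, reg = 0x7F
clock 9: out=1, reg = 0x3F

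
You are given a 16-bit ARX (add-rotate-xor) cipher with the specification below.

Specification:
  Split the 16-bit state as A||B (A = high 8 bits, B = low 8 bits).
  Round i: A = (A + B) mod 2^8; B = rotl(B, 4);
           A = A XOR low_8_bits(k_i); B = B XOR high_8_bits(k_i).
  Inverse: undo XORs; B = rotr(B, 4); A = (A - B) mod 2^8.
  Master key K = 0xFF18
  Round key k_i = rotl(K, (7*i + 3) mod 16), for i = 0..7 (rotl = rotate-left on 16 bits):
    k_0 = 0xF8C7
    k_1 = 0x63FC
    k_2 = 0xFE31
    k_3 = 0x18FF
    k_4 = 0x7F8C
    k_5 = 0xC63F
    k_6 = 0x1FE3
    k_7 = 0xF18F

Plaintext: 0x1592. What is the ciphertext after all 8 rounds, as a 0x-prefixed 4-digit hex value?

s_0 = plaintext = 0x1592
s_1 = Round(s_0, k_0) = 0x60D1
s_2 = Round(s_1, k_1) = 0xCD7E
s_3 = Round(s_2, k_2) = 0x7A19
s_4 = Round(s_3, k_3) = 0x6C89
s_5 = Round(s_4, k_4) = 0x79E7
s_6 = Round(s_5, k_5) = 0x5FB8
s_7 = Round(s_6, k_6) = 0xF494
s_8 = Round(s_7, k_7) = 0x07B8

0x07B8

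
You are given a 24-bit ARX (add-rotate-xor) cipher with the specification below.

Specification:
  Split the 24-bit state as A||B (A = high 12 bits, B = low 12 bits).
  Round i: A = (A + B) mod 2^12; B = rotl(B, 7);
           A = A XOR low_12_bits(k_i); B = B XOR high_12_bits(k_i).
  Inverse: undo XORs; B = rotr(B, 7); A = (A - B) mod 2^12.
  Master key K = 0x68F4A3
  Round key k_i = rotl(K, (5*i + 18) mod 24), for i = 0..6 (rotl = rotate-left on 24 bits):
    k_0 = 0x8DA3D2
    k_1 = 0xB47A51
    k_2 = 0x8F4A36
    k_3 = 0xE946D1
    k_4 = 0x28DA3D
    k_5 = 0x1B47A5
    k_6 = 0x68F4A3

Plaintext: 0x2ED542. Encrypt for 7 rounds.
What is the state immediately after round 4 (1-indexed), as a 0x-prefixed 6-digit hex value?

0x30F8F3

s_0 = plaintext = 0x2ED542
s_1 = Round(s_0, k_0) = 0xBFD9F0
s_2 = Round(s_1, k_1) = 0xFBC308
s_3 = Round(s_2, k_2) = 0x8F2CEC
s_4 = Round(s_3, k_3) = 0x30F8F3
s_5 = Round(s_4, k_4) = 0x63FB4A
s_6 = Round(s_5, k_5) = 0x62C4EE
s_7 = Round(s_6, k_6) = 0xFB91A8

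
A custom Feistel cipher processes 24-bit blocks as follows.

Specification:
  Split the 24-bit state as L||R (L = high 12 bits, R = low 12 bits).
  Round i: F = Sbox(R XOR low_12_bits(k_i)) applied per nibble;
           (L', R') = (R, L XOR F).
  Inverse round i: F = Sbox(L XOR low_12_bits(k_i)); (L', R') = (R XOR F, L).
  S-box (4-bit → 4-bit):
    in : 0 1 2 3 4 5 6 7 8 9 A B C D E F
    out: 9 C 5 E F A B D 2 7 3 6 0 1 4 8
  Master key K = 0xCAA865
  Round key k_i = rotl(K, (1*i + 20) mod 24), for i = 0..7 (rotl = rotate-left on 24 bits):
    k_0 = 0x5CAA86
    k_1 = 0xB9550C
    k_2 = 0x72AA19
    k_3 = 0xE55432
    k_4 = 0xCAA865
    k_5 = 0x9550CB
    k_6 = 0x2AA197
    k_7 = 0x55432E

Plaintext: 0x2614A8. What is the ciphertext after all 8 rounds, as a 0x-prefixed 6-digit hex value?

s_0 = plaintext = 0x2614A8
s_1 = Round(s_0, k_0) = 0x4A8635
s_2 = Round(s_1, k_1) = 0x635A4F
s_3 = Round(s_2, k_2) = 0xA4FF9E
s_4 = Round(s_3, k_3) = 0xF9EC7F
s_5 = Round(s_4, k_4) = 0xC7F05D
s_6 = Round(s_5, k_5) = 0x05D504
s_7 = Round(s_6, k_6) = 0x504F23
s_8 = Round(s_7, k_7) = 0xF23595

0xF23595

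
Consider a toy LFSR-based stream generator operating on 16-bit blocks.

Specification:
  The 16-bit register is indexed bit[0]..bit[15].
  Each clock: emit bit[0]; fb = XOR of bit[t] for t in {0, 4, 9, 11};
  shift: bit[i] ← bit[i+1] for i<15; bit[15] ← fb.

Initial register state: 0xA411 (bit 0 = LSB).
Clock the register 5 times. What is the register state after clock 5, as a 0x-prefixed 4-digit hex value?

0xB520

reg_0 = 0xA411
clock 1: out=1, reg = 0x5208
clock 2: out=0, reg = 0xA904
clock 3: out=0, reg = 0xD482
clock 4: out=0, reg = 0x6A41
clock 5: out=1, reg = 0xB520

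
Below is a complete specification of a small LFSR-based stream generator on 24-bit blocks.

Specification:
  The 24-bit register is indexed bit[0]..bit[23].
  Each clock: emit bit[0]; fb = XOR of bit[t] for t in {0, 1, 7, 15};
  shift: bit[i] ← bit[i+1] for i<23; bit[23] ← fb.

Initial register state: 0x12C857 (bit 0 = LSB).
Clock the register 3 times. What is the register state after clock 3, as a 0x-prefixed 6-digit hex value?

reg_0 = 0x12C857
clock 1: out=1, reg = 0x89642B
clock 2: out=1, reg = 0x44B215
clock 3: out=1, reg = 0x22590A

0x22590A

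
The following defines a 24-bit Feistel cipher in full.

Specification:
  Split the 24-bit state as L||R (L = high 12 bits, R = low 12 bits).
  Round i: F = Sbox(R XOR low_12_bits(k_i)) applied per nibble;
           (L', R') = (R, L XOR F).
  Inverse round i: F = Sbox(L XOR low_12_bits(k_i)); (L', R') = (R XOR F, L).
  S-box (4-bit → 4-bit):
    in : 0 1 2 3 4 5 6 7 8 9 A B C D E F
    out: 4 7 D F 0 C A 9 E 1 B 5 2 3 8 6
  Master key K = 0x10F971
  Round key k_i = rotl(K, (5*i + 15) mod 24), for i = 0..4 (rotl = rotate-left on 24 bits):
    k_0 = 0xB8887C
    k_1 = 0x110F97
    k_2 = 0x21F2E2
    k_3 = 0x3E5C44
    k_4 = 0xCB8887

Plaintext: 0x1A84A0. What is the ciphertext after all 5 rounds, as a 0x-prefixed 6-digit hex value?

s_0 = plaintext = 0x1A84A0
s_1 = Round(s_0, k_0) = 0x4A039A
s_2 = Round(s_1, k_1) = 0x39A6E3
s_3 = Round(s_2, k_2) = 0x6E33DD
s_4 = Round(s_3, k_3) = 0x3DD0F2
s_5 = Round(s_4, k_4) = 0x0F2D41

0x0F2D41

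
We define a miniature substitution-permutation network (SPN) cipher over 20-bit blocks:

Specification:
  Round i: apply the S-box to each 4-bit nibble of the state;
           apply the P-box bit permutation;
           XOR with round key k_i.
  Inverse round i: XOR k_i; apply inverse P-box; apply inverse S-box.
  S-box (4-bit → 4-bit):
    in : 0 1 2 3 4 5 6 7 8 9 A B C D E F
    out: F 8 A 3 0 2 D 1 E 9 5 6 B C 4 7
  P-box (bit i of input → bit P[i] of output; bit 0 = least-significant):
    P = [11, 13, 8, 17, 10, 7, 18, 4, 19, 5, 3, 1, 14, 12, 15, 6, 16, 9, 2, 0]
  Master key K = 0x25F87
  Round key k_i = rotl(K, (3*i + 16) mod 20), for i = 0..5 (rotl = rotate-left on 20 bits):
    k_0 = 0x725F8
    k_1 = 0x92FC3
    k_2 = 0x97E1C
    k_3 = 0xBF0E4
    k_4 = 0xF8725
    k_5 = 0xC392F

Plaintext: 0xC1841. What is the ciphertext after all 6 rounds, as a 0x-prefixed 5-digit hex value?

0x6C253

s_0 = plaintext = 0xC1841
s_1 = Round(s_0, k_0) = 0x42793
s_2 = Round(s_1, k_1) = 0x11393
s_3 = Round(s_2, k_2) = 0x1526D
s_4 = Round(s_3, k_3) = 0xDE5D7
s_5 = Round(s_4, k_4) = 0xB0F10
s_6 = Round(s_5, k_5) = 0x6C253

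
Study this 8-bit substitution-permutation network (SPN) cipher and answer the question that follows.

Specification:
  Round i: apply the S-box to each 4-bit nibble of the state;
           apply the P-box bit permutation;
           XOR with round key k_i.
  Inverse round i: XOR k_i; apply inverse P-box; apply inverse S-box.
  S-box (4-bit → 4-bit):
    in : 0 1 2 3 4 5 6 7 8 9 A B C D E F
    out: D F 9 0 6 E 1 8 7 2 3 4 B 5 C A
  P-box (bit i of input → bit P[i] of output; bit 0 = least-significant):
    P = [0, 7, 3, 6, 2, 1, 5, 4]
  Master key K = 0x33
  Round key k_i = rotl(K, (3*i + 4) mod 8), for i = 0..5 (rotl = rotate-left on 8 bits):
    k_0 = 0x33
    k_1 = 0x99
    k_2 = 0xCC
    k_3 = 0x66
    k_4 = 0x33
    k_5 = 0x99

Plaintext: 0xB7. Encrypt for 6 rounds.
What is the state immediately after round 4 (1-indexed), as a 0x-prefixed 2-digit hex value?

0x31

s_0 = plaintext = 0xB7
s_1 = Round(s_0, k_0) = 0x53
s_2 = Round(s_1, k_1) = 0xAB
s_3 = Round(s_2, k_2) = 0xC2
s_4 = Round(s_3, k_3) = 0x31
s_5 = Round(s_4, k_4) = 0xFA
s_6 = Round(s_5, k_5) = 0x0A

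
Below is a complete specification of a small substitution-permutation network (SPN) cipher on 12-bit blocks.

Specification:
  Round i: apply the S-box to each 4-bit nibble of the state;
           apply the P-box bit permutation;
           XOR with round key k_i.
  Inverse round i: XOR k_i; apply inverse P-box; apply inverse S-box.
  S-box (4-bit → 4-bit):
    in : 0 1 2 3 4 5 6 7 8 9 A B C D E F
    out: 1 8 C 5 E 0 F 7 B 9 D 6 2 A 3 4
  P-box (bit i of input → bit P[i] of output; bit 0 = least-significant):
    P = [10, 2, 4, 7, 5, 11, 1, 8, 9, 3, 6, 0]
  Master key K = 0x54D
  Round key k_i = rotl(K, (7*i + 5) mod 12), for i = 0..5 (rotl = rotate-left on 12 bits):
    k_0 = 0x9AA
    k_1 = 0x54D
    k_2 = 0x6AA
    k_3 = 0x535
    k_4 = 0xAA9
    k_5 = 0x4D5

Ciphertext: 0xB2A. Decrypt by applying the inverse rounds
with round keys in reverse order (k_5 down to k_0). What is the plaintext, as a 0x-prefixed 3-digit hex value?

s_0 = ciphertext = 0xB2A
s_1 = InvRound(s_0, k_5) = 0x666
s_2 = InvRound(s_1, k_4) = 0x4B8
s_3 = InvRound(s_2, k_3) = 0xD1D
s_4 = InvRound(s_3, k_2) = 0x964
s_5 = InvRound(s_4, k_1) = 0xDE0
s_6 = InvRound(s_5, k_0) = 0xBF0

0xBF0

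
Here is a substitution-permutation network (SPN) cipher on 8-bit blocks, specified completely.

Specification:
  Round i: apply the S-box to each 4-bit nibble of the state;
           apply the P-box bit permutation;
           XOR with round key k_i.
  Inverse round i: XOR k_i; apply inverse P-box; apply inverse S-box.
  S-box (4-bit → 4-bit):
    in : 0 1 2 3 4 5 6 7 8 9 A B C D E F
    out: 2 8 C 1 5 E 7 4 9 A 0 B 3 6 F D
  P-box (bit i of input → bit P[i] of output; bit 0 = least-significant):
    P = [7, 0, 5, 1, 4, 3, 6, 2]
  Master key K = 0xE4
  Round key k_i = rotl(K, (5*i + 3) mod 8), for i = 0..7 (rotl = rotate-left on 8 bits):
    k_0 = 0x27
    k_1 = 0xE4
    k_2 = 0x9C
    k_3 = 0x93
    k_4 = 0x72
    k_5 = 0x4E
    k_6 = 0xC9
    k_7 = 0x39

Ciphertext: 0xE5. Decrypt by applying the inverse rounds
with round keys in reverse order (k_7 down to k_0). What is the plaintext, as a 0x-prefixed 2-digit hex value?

0x2B

s_0 = ciphertext = 0xE5
s_1 = InvRound(s_0, k_7) = 0xE3
s_2 = InvRound(s_1, k_6) = 0x02
s_3 = InvRound(s_2, k_5) = 0x5A
s_4 = InvRound(s_3, k_4) = 0x07
s_5 = InvRound(s_4, k_3) = 0x83
s_6 = InvRound(s_5, k_2) = 0xB9
s_7 = InvRound(s_6, k_1) = 0xE0
s_8 = InvRound(s_7, k_0) = 0x2B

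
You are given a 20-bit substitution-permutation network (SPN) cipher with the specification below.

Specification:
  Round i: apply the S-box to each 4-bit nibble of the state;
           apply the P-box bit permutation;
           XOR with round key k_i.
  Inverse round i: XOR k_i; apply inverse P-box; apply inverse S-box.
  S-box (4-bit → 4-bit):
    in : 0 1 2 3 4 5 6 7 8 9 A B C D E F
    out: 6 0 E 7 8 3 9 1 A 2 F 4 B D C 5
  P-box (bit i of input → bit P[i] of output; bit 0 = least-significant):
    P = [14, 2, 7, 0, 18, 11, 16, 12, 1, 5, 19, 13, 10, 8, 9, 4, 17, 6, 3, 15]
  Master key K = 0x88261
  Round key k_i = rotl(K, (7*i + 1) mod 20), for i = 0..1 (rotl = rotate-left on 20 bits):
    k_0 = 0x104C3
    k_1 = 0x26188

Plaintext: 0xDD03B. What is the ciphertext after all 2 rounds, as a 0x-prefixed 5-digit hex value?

s_0 = plaintext = 0xDD03B
s_1 = Round(s_0, k_0) = 0xE8A7B
s_2 = Round(s_1, k_1) = 0xEC032

0xEC032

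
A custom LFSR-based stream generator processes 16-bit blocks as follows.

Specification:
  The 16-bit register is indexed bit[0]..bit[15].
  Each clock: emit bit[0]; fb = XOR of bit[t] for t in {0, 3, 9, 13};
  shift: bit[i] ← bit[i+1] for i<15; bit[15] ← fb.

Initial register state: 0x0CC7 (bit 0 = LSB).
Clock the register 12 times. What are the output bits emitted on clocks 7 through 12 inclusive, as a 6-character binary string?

reg_0 = 0x0CC7
clock 1: out=1, reg = 0x8663
clock 2: out=1, reg = 0x4331
clock 3: out=1, reg = 0x2198
clock 4: out=0, reg = 0x10CC
clock 5: out=0, reg = 0x8866
clock 6: out=0, reg = 0x4433
clock 7: out=1, reg = 0xA219
clock 8: out=1, reg = 0x510C
clock 9: out=0, reg = 0xA886
clock 10: out=0, reg = 0xD443
clock 11: out=1, reg = 0xEA21
clock 12: out=1, reg = 0xF510

110011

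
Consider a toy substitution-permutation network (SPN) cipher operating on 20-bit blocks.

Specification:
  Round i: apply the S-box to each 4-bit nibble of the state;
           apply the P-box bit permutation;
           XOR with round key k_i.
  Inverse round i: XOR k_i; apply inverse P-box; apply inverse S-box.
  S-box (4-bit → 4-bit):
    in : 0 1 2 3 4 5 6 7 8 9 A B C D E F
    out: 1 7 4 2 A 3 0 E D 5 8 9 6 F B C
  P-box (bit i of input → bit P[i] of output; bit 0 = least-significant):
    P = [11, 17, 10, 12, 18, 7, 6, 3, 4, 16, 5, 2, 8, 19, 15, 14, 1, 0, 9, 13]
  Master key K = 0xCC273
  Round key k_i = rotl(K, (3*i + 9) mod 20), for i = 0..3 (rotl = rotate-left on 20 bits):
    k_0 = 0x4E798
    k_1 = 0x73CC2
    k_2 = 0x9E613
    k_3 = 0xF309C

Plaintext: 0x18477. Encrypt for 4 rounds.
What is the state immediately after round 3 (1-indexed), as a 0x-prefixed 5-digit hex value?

0xFE595

s_0 = plaintext = 0x18477
s_1 = Round(s_0, k_0) = 0x73057
s_2 = Round(s_1, k_1) = 0x90A53
s_3 = Round(s_2, k_2) = 0xFE595
s_4 = Round(s_3, k_3) = 0x05BCC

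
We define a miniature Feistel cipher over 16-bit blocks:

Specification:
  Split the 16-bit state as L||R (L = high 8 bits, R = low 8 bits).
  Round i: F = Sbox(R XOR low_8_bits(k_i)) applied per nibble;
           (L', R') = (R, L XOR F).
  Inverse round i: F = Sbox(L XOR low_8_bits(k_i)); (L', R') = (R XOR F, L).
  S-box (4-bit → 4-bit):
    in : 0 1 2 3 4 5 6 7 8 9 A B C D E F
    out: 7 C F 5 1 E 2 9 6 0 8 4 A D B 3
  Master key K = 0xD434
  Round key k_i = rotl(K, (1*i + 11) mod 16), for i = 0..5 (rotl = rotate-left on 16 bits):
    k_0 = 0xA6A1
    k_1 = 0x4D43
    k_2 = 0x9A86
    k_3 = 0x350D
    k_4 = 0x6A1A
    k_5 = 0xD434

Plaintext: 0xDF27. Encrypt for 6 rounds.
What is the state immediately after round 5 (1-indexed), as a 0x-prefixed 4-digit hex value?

0x5AA2

s_0 = plaintext = 0xDF27
s_1 = Round(s_0, k_0) = 0x27BD
s_2 = Round(s_1, k_1) = 0xBD1C
s_3 = Round(s_2, k_2) = 0x1CB5
s_4 = Round(s_3, k_3) = 0xB55A
s_5 = Round(s_4, k_4) = 0x5AA2
s_6 = Round(s_5, k_5) = 0xA258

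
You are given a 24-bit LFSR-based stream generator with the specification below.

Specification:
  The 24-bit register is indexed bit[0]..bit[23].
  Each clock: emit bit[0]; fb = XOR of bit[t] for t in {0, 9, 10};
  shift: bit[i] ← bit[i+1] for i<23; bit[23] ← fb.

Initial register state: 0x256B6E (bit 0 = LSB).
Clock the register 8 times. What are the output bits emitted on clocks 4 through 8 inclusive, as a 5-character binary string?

reg_0 = 0x256B6E
clock 1: out=0, reg = 0x92B5B7
clock 2: out=1, reg = 0x495ADB
clock 3: out=1, reg = 0x24AD6D
clock 4: out=1, reg = 0x1256B6
clock 5: out=0, reg = 0x092B5B
clock 6: out=1, reg = 0x0495AD
clock 7: out=1, reg = 0x024AD6
clock 8: out=0, reg = 0x81256B

10110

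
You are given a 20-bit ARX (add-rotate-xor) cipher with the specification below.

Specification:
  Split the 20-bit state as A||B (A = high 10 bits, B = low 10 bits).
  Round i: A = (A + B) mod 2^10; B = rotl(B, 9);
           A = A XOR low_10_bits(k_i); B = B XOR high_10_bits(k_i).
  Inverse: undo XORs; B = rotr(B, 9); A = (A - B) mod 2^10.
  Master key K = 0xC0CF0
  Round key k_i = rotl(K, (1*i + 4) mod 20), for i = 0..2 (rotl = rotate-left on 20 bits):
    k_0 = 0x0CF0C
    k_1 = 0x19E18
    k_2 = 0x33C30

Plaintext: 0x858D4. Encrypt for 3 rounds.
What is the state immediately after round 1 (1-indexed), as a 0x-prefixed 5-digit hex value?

0x79859

s_0 = plaintext = 0x858D4
s_1 = Round(s_0, k_0) = 0x79859
s_2 = Round(s_1, k_1) = 0x09E4B
s_3 = Round(s_2, k_2) = 0x90BEA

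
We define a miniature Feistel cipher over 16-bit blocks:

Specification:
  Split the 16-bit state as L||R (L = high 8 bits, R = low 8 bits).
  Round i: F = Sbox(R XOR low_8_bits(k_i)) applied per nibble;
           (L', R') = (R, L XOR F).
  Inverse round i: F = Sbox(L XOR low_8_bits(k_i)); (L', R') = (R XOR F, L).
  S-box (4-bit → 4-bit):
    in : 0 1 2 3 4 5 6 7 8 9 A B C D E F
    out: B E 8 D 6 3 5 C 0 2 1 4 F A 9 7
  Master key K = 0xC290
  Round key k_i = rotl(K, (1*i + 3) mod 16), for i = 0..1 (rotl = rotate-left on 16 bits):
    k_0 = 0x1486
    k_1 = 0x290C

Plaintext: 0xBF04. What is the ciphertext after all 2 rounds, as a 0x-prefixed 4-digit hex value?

s_0 = plaintext = 0xBF04
s_1 = Round(s_0, k_0) = 0x04B7
s_2 = Round(s_1, k_1) = 0xB740

0xB740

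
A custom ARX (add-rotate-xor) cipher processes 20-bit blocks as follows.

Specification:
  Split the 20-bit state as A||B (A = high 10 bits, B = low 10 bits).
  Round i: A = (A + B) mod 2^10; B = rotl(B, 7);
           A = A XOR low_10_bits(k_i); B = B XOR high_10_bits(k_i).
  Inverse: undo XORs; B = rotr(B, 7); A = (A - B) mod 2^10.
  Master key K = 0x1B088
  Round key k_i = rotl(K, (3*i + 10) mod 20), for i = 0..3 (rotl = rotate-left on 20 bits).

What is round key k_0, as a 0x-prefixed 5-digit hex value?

K = 0x1B088
k_0 = rotl(K, (3*0+10) mod 20) = rotl(K, 10) = 0x2206C

0x2206C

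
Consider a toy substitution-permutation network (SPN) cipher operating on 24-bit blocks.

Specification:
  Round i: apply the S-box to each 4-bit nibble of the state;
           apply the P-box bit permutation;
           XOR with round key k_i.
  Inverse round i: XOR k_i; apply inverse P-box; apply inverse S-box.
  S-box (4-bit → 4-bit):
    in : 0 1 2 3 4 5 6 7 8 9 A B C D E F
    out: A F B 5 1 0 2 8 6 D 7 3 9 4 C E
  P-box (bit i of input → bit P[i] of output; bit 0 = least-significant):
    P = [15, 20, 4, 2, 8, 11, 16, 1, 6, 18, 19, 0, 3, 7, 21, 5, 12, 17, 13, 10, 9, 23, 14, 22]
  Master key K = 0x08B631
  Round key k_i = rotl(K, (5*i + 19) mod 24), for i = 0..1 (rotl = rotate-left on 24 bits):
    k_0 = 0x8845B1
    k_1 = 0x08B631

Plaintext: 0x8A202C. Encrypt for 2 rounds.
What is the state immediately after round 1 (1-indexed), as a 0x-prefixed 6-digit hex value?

0x0EBC1E

s_0 = plaintext = 0x8A202C
s_1 = Round(s_0, k_0) = 0x0EBC1E
s_2 = Round(s_1, k_1) = 0xC99BEE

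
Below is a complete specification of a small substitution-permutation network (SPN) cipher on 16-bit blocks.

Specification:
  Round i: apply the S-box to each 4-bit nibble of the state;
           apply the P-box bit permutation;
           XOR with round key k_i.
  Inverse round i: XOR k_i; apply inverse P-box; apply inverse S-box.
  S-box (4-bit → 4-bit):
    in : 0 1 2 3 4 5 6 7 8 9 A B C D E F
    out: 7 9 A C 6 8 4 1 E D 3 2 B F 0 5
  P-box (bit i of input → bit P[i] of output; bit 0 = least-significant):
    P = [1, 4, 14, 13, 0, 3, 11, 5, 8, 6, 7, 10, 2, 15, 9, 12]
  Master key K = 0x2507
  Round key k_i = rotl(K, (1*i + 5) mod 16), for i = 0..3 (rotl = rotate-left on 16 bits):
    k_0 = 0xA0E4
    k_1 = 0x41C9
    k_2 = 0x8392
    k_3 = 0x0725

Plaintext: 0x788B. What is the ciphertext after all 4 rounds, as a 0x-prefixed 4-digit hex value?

s_0 = plaintext = 0x788B
s_1 = Round(s_0, k_0) = 0xAC18
s_2 = Round(s_1, k_1) = 0xA4BC
s_3 = Round(s_2, k_2) = 0x234C
s_4 = Round(s_3, k_3) = 0xBBBF

0xBBBF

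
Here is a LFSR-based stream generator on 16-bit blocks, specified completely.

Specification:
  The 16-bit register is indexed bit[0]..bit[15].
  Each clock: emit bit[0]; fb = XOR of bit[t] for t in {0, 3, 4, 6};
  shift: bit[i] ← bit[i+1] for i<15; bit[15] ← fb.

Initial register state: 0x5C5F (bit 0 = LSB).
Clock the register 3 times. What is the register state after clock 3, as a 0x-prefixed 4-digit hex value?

reg_0 = 0x5C5F
clock 1: out=1, reg = 0x2E2F
clock 2: out=1, reg = 0x1717
clock 3: out=1, reg = 0x0B8B

0x0B8B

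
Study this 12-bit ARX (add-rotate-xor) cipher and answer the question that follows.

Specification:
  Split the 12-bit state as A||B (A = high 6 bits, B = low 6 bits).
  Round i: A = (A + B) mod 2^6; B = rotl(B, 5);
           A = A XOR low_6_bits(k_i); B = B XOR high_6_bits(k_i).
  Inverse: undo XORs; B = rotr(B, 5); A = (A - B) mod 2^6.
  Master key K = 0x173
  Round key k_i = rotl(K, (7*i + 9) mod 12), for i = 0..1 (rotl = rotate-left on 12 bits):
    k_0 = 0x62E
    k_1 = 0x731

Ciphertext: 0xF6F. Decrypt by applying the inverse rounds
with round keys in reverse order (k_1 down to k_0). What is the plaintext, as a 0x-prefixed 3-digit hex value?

s_0 = ciphertext = 0xF6F
s_1 = InvRound(s_0, k_1) = 0x967
s_2 = InvRound(s_1, k_0) = 0x33F

0x33F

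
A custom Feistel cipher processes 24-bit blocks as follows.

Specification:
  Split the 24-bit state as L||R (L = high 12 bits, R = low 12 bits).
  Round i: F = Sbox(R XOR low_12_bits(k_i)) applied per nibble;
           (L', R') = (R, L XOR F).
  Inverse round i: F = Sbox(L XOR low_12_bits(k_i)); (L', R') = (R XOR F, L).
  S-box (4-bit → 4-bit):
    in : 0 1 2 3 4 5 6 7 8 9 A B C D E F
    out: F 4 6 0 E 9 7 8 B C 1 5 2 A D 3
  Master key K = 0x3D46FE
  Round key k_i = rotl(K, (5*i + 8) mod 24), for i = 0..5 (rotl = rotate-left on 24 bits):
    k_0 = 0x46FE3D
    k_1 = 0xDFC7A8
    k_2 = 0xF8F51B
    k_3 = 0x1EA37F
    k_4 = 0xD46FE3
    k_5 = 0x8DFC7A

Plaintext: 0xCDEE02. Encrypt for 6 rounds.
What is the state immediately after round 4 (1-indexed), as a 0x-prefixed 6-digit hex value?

s_0 = plaintext = 0xCDEE02
s_1 = Round(s_0, k_0) = 0xE023DD
s_2 = Round(s_1, k_1) = 0x3DD08B
s_3 = Round(s_2, k_2) = 0x08BA12
s_4 = Round(s_3, k_3) = 0xA12CF1
s_5 = Round(s_4, k_4) = 0xCF1A54
s_6 = Round(s_5, k_5) = 0xA54B9C

0xA12CF1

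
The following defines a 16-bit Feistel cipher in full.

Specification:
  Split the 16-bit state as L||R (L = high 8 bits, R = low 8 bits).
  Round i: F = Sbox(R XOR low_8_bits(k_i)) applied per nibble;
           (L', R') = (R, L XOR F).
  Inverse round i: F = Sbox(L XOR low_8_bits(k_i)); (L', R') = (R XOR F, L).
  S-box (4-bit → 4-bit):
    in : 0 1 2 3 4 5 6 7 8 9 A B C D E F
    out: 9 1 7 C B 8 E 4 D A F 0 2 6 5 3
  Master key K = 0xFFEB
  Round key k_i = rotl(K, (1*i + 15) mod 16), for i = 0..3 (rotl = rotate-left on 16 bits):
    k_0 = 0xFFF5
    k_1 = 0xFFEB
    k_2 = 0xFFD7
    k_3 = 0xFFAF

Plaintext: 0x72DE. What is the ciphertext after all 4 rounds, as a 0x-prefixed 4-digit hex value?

s_0 = plaintext = 0x72DE
s_1 = Round(s_0, k_0) = 0xDE02
s_2 = Round(s_1, k_1) = 0x0284
s_3 = Round(s_2, k_2) = 0x848E
s_4 = Round(s_3, k_3) = 0x8EF5

0x8EF5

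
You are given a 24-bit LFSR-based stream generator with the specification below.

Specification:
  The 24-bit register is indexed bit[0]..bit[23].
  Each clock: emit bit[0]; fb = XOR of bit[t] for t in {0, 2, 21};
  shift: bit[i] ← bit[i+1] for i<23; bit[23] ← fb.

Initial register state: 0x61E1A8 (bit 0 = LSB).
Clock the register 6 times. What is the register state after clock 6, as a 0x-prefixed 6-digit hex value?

0x258786

reg_0 = 0x61E1A8
clock 1: out=0, reg = 0xB0F0D4
clock 2: out=0, reg = 0x58786A
clock 3: out=0, reg = 0x2C3C35
clock 4: out=1, reg = 0x961E1A
clock 5: out=0, reg = 0x4B0F0D
clock 6: out=1, reg = 0x258786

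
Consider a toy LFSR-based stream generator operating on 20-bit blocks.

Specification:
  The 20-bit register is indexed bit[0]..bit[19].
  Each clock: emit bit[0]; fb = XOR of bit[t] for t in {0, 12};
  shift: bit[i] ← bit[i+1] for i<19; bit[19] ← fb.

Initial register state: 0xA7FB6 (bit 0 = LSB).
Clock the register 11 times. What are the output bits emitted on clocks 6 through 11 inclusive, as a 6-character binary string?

reg_0 = 0xA7FB6
clock 1: out=0, reg = 0xD3FDB
clock 2: out=1, reg = 0x69FED
clock 3: out=1, reg = 0x34FF6
clock 4: out=0, reg = 0x1A7FB
clock 5: out=1, reg = 0x8D3FD
clock 6: out=1, reg = 0x469FE
clock 7: out=0, reg = 0x234FF
clock 8: out=1, reg = 0x11A7F
clock 9: out=1, reg = 0x08D3F
clock 10: out=1, reg = 0x8469F
clock 11: out=1, reg = 0xC234F

101111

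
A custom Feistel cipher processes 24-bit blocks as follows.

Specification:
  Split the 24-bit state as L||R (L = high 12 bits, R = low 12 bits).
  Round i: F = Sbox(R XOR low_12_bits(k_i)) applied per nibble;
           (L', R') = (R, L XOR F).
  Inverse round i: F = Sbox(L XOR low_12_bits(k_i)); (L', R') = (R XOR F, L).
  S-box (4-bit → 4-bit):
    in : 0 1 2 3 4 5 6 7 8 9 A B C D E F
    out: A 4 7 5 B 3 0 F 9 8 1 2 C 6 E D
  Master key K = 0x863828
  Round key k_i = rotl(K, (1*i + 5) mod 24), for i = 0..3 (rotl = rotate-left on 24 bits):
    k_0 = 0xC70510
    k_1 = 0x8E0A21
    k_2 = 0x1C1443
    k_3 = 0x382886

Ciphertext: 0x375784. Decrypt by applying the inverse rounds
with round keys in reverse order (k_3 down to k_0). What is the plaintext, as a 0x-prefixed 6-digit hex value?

0x799314

s_0 = ciphertext = 0x375784
s_1 = InvRound(s_0, k_3) = 0x551375
s_2 = InvRound(s_1, k_2) = 0x732551
s_3 = InvRound(s_2, k_1) = 0x314732
s_4 = InvRound(s_3, k_0) = 0x799314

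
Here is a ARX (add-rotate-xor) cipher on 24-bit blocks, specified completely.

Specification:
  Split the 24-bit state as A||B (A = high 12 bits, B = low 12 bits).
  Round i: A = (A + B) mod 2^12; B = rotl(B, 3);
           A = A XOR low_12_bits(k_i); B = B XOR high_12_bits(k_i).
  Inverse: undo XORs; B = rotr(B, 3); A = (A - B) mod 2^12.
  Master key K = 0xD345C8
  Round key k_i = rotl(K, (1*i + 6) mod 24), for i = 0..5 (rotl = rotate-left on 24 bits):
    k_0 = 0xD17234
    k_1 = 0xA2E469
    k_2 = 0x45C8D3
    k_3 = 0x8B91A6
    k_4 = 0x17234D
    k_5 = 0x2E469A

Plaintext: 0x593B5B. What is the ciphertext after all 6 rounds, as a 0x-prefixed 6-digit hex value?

s_0 = plaintext = 0x593B5B
s_1 = Round(s_0, k_0) = 0x2DA7CA
s_2 = Round(s_1, k_1) = 0xECD47D
s_3 = Round(s_2, k_2) = 0xB997B6
s_4 = Round(s_3, k_3) = 0x2E950A
s_5 = Round(s_4, k_4) = 0x4BE920
s_6 = Round(s_5, k_5) = 0xB44BE0

0xB44BE0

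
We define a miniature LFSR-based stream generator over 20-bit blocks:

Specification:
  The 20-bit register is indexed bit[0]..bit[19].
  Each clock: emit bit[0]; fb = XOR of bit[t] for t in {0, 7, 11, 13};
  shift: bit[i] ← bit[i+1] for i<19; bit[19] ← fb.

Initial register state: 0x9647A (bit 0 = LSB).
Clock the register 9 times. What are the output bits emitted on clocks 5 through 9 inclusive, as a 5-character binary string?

11100

reg_0 = 0x9647A
clock 1: out=0, reg = 0xCB23D
clock 2: out=1, reg = 0x6591E
clock 3: out=0, reg = 0xB2C8F
clock 4: out=1, reg = 0x59647
clock 5: out=1, reg = 0xACB23
clock 6: out=1, reg = 0x56591
clock 7: out=1, reg = 0xAB2C8
clock 8: out=0, reg = 0x55964
clock 9: out=0, reg = 0xAACB2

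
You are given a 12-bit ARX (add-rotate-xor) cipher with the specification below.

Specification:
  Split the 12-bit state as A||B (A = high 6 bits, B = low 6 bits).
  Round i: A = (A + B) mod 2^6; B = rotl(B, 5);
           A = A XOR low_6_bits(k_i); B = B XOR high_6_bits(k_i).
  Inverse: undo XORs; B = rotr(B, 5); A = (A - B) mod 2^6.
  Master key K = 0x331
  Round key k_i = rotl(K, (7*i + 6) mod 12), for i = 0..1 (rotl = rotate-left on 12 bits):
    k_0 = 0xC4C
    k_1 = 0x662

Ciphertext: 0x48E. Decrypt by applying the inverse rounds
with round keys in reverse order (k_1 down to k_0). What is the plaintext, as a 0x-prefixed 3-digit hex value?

s_0 = ciphertext = 0x48E
s_1 = InvRound(s_0, k_1) = 0x0AE
s_2 = InvRound(s_1, k_0) = 0x43E

0x43E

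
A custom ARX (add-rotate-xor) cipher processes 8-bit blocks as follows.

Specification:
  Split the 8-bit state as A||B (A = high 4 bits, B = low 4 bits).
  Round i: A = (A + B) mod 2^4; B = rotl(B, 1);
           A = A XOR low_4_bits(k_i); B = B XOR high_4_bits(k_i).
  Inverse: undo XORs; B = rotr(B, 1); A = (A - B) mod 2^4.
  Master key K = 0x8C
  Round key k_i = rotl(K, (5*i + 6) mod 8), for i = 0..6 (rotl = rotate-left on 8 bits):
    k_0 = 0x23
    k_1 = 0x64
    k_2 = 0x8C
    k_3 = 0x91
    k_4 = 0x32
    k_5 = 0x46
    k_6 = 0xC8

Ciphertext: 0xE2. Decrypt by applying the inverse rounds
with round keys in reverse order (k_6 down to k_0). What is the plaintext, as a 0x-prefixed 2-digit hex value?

0x75

s_0 = ciphertext = 0xE2
s_1 = InvRound(s_0, k_6) = 0xF7
s_2 = InvRound(s_1, k_5) = 0x09
s_3 = InvRound(s_2, k_4) = 0xD5
s_4 = InvRound(s_3, k_3) = 0x66
s_5 = InvRound(s_4, k_2) = 0x37
s_6 = InvRound(s_5, k_1) = 0xF8
s_7 = InvRound(s_6, k_0) = 0x75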